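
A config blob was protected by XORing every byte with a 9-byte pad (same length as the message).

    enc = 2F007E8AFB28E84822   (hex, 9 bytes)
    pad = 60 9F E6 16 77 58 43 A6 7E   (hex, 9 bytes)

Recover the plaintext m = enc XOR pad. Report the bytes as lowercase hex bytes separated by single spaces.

byte 0: 2f XOR 60 = 4f
byte 1: 00 XOR 9f = 9f
byte 2: 7e XOR e6 = 98
byte 3: 8a XOR 16 = 9c
byte 4: fb XOR 77 = 8c
byte 5: 28 XOR 58 = 70
byte 6: e8 XOR 43 = ab
byte 7: 48 XOR a6 = ee
byte 8: 22 XOR 7e = 5c

4f 9f 98 9c 8c 70 ab ee 5c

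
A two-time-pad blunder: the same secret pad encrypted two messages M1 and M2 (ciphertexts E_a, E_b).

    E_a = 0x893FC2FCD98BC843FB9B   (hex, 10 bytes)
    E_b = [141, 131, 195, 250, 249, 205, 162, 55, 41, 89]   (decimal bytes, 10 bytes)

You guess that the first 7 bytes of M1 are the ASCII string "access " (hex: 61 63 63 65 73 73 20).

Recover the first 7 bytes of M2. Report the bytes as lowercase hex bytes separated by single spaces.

First, E_a ⊕ E_b = (M1 ⊕ K) ⊕ (M2 ⊕ K) = M1 ⊕ M2, so the key drops out. Then M2 = (M1 ⊕ M2) ⊕ M1 over the first 7 bytes.
byte 0: (89 ⊕ 8d) ⊕ 61 = 04 ⊕ 61 = 65
byte 1: (3f ⊕ 83) ⊕ 63 = bc ⊕ 63 = df
byte 2: (c2 ⊕ c3) ⊕ 63 = 01 ⊕ 63 = 62
byte 3: (fc ⊕ fa) ⊕ 65 = 06 ⊕ 65 = 63
byte 4: (d9 ⊕ f9) ⊕ 73 = 20 ⊕ 73 = 53
byte 5: (8b ⊕ cd) ⊕ 73 = 46 ⊕ 73 = 35
byte 6: (c8 ⊕ a2) ⊕ 20 = 6a ⊕ 20 = 4a

65 df 62 63 53 35 4a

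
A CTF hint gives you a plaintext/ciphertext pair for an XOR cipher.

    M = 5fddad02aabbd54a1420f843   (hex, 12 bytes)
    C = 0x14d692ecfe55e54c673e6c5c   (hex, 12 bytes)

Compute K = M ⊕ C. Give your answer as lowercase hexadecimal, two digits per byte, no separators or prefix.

Since C = M ⊕ K, XORing both sides with M gives K = M ⊕ C.
byte 0: 5f XOR 14 = 4b
byte 1: dd XOR d6 = 0b
byte 2: ad XOR 92 = 3f
byte 3: 02 XOR ec = ee
byte 4: aa XOR fe = 54
byte 5: bb XOR 55 = ee
byte 6: d5 XOR e5 = 30
byte 7: 4a XOR 4c = 06
byte 8: 14 XOR 67 = 73
byte 9: 20 XOR 3e = 1e
byte 10: f8 XOR 6c = 94
byte 11: 43 XOR 5c = 1f

4b0b3fee54ee3006731e941f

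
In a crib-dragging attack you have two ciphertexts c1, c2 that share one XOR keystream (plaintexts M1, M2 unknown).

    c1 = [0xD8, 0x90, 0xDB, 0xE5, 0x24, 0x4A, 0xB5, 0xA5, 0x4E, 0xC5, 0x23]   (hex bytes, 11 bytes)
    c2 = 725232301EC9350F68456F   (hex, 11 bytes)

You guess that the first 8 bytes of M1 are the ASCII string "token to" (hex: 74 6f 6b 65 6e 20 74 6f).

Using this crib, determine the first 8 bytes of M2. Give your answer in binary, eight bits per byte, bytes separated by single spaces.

First, c1 ⊕ c2 = (M1 ⊕ K) ⊕ (M2 ⊕ K) = M1 ⊕ M2, so the key drops out. Then M2 = (M1 ⊕ M2) ⊕ M1 over the first 8 bytes.
byte 0: (d8 ^ 72) ^ 74 = aa ^ 74 = de
byte 1: (90 ^ 52) ^ 6f = c2 ^ 6f = ad
byte 2: (db ^ 32) ^ 6b = e9 ^ 6b = 82
byte 3: (e5 ^ 30) ^ 65 = d5 ^ 65 = b0
byte 4: (24 ^ 1e) ^ 6e = 3a ^ 6e = 54
byte 5: (4a ^ c9) ^ 20 = 83 ^ 20 = a3
byte 6: (b5 ^ 35) ^ 74 = 80 ^ 74 = f4
byte 7: (a5 ^ 0f) ^ 6f = aa ^ 6f = c5

11011110 10101101 10000010 10110000 01010100 10100011 11110100 11000101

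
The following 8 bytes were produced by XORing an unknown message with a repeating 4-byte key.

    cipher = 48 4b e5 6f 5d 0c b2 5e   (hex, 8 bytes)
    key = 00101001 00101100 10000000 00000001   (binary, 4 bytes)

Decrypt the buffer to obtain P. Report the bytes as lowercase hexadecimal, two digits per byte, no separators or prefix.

The 4-byte key repeats, so the effective keystream is 29 2c 80 01 29 2c 80 01.
byte 0: 48 XOR 29 = 61
byte 1: 4b XOR 2c = 67
byte 2: e5 XOR 80 = 65
byte 3: 6f XOR 01 = 6e
byte 4: 5d XOR 29 = 74
byte 5: 0c XOR 2c = 20
byte 6: b2 XOR 80 = 32
byte 7: 5e XOR 01 = 5f

6167656e7420325f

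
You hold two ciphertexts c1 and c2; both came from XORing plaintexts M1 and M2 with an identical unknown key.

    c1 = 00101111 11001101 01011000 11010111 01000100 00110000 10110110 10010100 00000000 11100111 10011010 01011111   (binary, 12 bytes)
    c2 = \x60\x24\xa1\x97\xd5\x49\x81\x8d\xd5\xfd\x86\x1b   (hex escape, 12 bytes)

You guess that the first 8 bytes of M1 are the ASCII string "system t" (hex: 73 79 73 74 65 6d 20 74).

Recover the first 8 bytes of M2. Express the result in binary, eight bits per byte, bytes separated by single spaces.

00111100 10010000 10001010 00110100 11110100 00010100 00010111 01101101

First, c1 ⊕ c2 = (M1 ⊕ K) ⊕ (M2 ⊕ K) = M1 ⊕ M2, so the key drops out. Then M2 = (M1 ⊕ M2) ⊕ M1 over the first 8 bytes.
byte 0: (2f xor 60) xor 73 = 4f xor 73 = 3c
byte 1: (cd xor 24) xor 79 = e9 xor 79 = 90
byte 2: (58 xor a1) xor 73 = f9 xor 73 = 8a
byte 3: (d7 xor 97) xor 74 = 40 xor 74 = 34
byte 4: (44 xor d5) xor 65 = 91 xor 65 = f4
byte 5: (30 xor 49) xor 6d = 79 xor 6d = 14
byte 6: (b6 xor 81) xor 20 = 37 xor 20 = 17
byte 7: (94 xor 8d) xor 74 = 19 xor 74 = 6d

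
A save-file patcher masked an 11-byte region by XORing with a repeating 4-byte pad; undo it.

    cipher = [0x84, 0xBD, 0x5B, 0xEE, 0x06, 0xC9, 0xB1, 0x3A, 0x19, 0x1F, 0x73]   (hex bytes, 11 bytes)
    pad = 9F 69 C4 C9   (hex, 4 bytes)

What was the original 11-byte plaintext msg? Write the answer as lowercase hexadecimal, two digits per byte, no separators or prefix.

The 4-byte key repeats, so the effective keystream is 9f 69 c4 c9 9f 69 c4 c9 9f 69 c4.
byte 0: 132 ⊕ 159 =  27
byte 1: 189 ⊕ 105 = 212
byte 2:  91 ⊕ 196 = 159
byte 3: 238 ⊕ 201 =  39
byte 4:   6 ⊕ 159 = 153
byte 5: 201 ⊕ 105 = 160
byte 6: 177 ⊕ 196 = 117
byte 7:  58 ⊕ 201 = 243
byte 8:  25 ⊕ 159 = 134
byte 9:  31 ⊕ 105 = 118
byte 10: 115 ⊕ 196 = 183

1bd49f2799a075f38676b7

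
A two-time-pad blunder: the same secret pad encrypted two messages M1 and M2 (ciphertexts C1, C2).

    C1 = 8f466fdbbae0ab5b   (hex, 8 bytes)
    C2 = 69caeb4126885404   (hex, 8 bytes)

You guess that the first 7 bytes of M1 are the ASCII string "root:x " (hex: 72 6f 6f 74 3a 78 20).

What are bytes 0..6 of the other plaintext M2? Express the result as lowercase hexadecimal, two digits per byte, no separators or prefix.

94e3ebeea610df

First, C1 ⊕ C2 = (M1 ⊕ K) ⊕ (M2 ⊕ K) = M1 ⊕ M2, so the key drops out. Then M2 = (M1 ⊕ M2) ⊕ M1 over the first 7 bytes.
byte 0: (8f XOR 69) XOR 72 = e6 XOR 72 = 94
byte 1: (46 XOR ca) XOR 6f = 8c XOR 6f = e3
byte 2: (6f XOR eb) XOR 6f = 84 XOR 6f = eb
byte 3: (db XOR 41) XOR 74 = 9a XOR 74 = ee
byte 4: (ba XOR 26) XOR 3a = 9c XOR 3a = a6
byte 5: (e0 XOR 88) XOR 78 = 68 XOR 78 = 10
byte 6: (ab XOR 54) XOR 20 = ff XOR 20 = df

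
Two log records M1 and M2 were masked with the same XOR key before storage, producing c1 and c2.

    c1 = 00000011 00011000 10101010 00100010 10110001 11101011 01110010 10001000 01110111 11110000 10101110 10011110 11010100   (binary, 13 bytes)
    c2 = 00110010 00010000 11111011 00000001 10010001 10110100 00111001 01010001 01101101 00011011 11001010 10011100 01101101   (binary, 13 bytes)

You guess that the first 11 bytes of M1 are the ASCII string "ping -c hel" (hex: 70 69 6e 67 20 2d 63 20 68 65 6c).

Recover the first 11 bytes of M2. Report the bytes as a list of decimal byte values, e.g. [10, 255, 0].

[65, 97, 63, 68, 0, 114, 40, 249, 114, 142, 8]

First, c1 ⊕ c2 = (M1 ⊕ K) ⊕ (M2 ⊕ K) = M1 ⊕ M2, so the key drops out. Then M2 = (M1 ⊕ M2) ⊕ M1 over the first 11 bytes.
byte 0: (03 ^ 32) ^ 70 = 31 ^ 70 = 41
byte 1: (18 ^ 10) ^ 69 = 08 ^ 69 = 61
byte 2: (aa ^ fb) ^ 6e = 51 ^ 6e = 3f
byte 3: (22 ^ 01) ^ 67 = 23 ^ 67 = 44
byte 4: (b1 ^ 91) ^ 20 = 20 ^ 20 = 00
byte 5: (eb ^ b4) ^ 2d = 5f ^ 2d = 72
byte 6: (72 ^ 39) ^ 63 = 4b ^ 63 = 28
byte 7: (88 ^ 51) ^ 20 = d9 ^ 20 = f9
byte 8: (77 ^ 6d) ^ 68 = 1a ^ 68 = 72
byte 9: (f0 ^ 1b) ^ 65 = eb ^ 65 = 8e
byte 10: (ae ^ ca) ^ 6c = 64 ^ 6c = 08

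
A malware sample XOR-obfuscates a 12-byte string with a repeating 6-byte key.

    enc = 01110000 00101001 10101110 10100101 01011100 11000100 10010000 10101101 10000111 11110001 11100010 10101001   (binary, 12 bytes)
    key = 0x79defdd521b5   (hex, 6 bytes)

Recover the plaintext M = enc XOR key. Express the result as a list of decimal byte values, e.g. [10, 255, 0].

The 6-byte key repeats, so the effective keystream is 79 de fd d5 21 b5 79 de fd d5 21 b5.
byte 0: 70 ^ 79 = 09
byte 1: 29 ^ de = f7
byte 2: ae ^ fd = 53
byte 3: a5 ^ d5 = 70
byte 4: 5c ^ 21 = 7d
byte 5: c4 ^ b5 = 71
byte 6: 90 ^ 79 = e9
byte 7: ad ^ de = 73
byte 8: 87 ^ fd = 7a
byte 9: f1 ^ d5 = 24
byte 10: e2 ^ 21 = c3
byte 11: a9 ^ b5 = 1c

[9, 247, 83, 112, 125, 113, 233, 115, 122, 36, 195, 28]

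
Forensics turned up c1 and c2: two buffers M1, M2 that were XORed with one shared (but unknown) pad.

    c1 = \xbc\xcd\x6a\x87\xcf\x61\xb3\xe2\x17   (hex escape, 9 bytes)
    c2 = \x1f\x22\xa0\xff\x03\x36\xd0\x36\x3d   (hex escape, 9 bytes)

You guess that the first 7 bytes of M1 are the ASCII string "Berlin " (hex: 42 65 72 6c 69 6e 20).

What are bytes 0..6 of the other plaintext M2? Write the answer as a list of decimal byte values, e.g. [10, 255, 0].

First, c1 ⊕ c2 = (M1 ⊕ K) ⊕ (M2 ⊕ K) = M1 ⊕ M2, so the key drops out. Then M2 = (M1 ⊕ M2) ⊕ M1 over the first 7 bytes.
byte 0: (bc ⊕ 1f) ⊕ 42 = a3 ⊕ 42 = e1
byte 1: (cd ⊕ 22) ⊕ 65 = ef ⊕ 65 = 8a
byte 2: (6a ⊕ a0) ⊕ 72 = ca ⊕ 72 = b8
byte 3: (87 ⊕ ff) ⊕ 6c = 78 ⊕ 6c = 14
byte 4: (cf ⊕ 03) ⊕ 69 = cc ⊕ 69 = a5
byte 5: (61 ⊕ 36) ⊕ 6e = 57 ⊕ 6e = 39
byte 6: (b3 ⊕ d0) ⊕ 20 = 63 ⊕ 20 = 43

[225, 138, 184, 20, 165, 57, 67]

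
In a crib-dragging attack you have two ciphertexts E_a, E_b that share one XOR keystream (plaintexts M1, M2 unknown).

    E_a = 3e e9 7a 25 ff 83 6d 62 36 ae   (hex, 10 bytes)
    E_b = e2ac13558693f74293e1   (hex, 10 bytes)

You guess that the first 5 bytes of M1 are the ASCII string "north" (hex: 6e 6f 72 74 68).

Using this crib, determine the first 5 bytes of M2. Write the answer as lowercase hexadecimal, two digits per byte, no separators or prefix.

b22a1b0411

First, E_a ⊕ E_b = (M1 ⊕ K) ⊕ (M2 ⊕ K) = M1 ⊕ M2, so the key drops out. Then M2 = (M1 ⊕ M2) ⊕ M1 over the first 5 bytes.
byte 0: (3e xor e2) xor 6e = dc xor 6e = b2
byte 1: (e9 xor ac) xor 6f = 45 xor 6f = 2a
byte 2: (7a xor 13) xor 72 = 69 xor 72 = 1b
byte 3: (25 xor 55) xor 74 = 70 xor 74 = 04
byte 4: (ff xor 86) xor 68 = 79 xor 68 = 11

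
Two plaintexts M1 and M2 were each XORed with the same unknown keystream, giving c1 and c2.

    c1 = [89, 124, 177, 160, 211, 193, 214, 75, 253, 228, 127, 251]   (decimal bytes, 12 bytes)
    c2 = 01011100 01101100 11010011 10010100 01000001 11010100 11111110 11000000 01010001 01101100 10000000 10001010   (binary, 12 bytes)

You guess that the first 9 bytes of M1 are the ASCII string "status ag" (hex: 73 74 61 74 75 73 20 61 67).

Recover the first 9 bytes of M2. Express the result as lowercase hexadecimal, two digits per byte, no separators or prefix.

76640340e76608eacb

First, c1 ⊕ c2 = (M1 ⊕ K) ⊕ (M2 ⊕ K) = M1 ⊕ M2, so the key drops out. Then M2 = (M1 ⊕ M2) ⊕ M1 over the first 9 bytes.
byte 0: (59 xor 5c) xor 73 = 05 xor 73 = 76
byte 1: (7c xor 6c) xor 74 = 10 xor 74 = 64
byte 2: (b1 xor d3) xor 61 = 62 xor 61 = 03
byte 3: (a0 xor 94) xor 74 = 34 xor 74 = 40
byte 4: (d3 xor 41) xor 75 = 92 xor 75 = e7
byte 5: (c1 xor d4) xor 73 = 15 xor 73 = 66
byte 6: (d6 xor fe) xor 20 = 28 xor 20 = 08
byte 7: (4b xor c0) xor 61 = 8b xor 61 = ea
byte 8: (fd xor 51) xor 67 = ac xor 67 = cb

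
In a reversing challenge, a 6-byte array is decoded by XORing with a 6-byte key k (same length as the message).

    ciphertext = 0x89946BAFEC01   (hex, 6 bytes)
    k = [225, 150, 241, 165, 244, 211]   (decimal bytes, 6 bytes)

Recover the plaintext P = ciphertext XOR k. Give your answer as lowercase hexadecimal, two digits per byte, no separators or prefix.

68029a0a18d2

XOR is its own inverse, so applying the key byte-wise gives the result directly.
byte 0: 137 ^ 225 = 104
byte 1: 148 ^ 150 =   2
byte 2: 107 ^ 241 = 154
byte 3: 175 ^ 165 =  10
byte 4: 236 ^ 244 =  24
byte 5:   1 ^ 211 = 210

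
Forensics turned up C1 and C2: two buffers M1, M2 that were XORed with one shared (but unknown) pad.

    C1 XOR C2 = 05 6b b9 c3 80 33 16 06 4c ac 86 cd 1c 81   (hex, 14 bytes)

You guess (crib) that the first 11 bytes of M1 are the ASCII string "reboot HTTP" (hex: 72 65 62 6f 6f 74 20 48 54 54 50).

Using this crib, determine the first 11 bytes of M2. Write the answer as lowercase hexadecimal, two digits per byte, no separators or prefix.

770edbacef47364e18f8d6

Since C1 ⊕ C2 = M1 ⊕ M2, XORing with the guessed M1 bytes yields the corresponding M2 bytes: M2 = (C1 ⊕ C2) ⊕ M1.
00000101 XOR 01110010 = 01110111
01101011 XOR 01100101 = 00001110
10111001 XOR 01100010 = 11011011
11000011 XOR 01101111 = 10101100
10000000 XOR 01101111 = 11101111
00110011 XOR 01110100 = 01000111
00010110 XOR 00100000 = 00110110
00000110 XOR 01001000 = 01001110
01001100 XOR 01010100 = 00011000
10101100 XOR 01010100 = 11111000
10000110 XOR 01010000 = 11010110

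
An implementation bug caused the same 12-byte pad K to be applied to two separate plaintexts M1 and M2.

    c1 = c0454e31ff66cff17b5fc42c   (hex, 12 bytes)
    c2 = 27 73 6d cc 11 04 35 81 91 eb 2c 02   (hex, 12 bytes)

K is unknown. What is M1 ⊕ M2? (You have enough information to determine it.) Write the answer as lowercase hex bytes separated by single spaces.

e7 36 23 fd ee 62 fa 70 ea b4 e8 2e

c1 ⊕ c2 = (M1 ⊕ K) ⊕ (M2 ⊕ K) = M1 ⊕ M2 — the shared key cancels under XOR.
c0 ⊕ 27 = e7
45 ⊕ 73 = 36
4e ⊕ 6d = 23
31 ⊕ cc = fd
ff ⊕ 11 = ee
66 ⊕ 04 = 62
cf ⊕ 35 = fa
f1 ⊕ 81 = 70
7b ⊕ 91 = ea
5f ⊕ eb = b4
c4 ⊕ 2c = e8
2c ⊕ 02 = 2e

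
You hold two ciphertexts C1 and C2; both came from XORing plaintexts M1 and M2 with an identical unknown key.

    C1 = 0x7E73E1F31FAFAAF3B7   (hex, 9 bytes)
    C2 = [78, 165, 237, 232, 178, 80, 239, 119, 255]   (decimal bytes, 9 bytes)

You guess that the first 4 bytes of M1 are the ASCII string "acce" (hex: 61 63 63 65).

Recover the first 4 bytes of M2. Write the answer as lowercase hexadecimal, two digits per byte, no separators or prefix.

51b56f7e

First, C1 ⊕ C2 = (M1 ⊕ K) ⊕ (M2 ⊕ K) = M1 ⊕ M2, so the key drops out. Then M2 = (M1 ⊕ M2) ⊕ M1 over the first 4 bytes.
byte 0: (7e ^ 4e) ^ 61 = 30 ^ 61 = 51
byte 1: (73 ^ a5) ^ 63 = d6 ^ 63 = b5
byte 2: (e1 ^ ed) ^ 63 = 0c ^ 63 = 6f
byte 3: (f3 ^ e8) ^ 65 = 1b ^ 65 = 7e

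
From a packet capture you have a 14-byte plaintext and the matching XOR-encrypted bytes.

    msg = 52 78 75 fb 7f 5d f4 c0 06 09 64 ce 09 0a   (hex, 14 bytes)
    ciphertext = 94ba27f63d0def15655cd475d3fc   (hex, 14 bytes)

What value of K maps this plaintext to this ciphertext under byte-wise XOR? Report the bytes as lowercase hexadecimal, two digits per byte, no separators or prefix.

c6c2520d42501bd56355b0bbdaf6

Since ciphertext = msg ⊕ K, XORing both sides with msg gives K = msg ⊕ ciphertext.
52 ⊕ 94 = c6
78 ⊕ ba = c2
75 ⊕ 27 = 52
fb ⊕ f6 = 0d
7f ⊕ 3d = 42
5d ⊕ 0d = 50
f4 ⊕ ef = 1b
c0 ⊕ 15 = d5
06 ⊕ 65 = 63
09 ⊕ 5c = 55
64 ⊕ d4 = b0
ce ⊕ 75 = bb
09 ⊕ d3 = da
0a ⊕ fc = f6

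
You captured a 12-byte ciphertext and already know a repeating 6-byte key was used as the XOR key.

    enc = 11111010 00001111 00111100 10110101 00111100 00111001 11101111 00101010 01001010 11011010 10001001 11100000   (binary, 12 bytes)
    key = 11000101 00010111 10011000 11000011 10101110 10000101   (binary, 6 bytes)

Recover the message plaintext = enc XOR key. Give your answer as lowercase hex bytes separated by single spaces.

3f 18 a4 76 92 bc 2a 3d d2 19 27 65

The 6-byte key repeats, so the effective keystream is c5 17 98 c3 ae 85 c5 17 98 c3 ae 85.
byte 0: fa ⊕ c5 = 3f
byte 1: 0f ⊕ 17 = 18
byte 2: 3c ⊕ 98 = a4
byte 3: b5 ⊕ c3 = 76
byte 4: 3c ⊕ ae = 92
byte 5: 39 ⊕ 85 = bc
byte 6: ef ⊕ c5 = 2a
byte 7: 2a ⊕ 17 = 3d
byte 8: 4a ⊕ 98 = d2
byte 9: da ⊕ c3 = 19
byte 10: 89 ⊕ ae = 27
byte 11: e0 ⊕ 85 = 65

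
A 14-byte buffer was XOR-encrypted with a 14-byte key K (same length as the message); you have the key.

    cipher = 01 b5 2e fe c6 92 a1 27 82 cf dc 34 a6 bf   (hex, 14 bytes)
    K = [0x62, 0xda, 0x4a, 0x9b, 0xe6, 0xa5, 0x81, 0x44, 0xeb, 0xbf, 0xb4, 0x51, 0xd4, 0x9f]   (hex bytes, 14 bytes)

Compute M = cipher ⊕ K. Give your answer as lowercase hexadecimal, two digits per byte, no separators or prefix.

636f646520372063697068657220

XOR is its own inverse, so applying the key byte-wise gives the result directly.
01 ^ 62 = 63
b5 ^ da = 6f
2e ^ 4a = 64
fe ^ 9b = 65
c6 ^ e6 = 20
92 ^ a5 = 37
a1 ^ 81 = 20
27 ^ 44 = 63
82 ^ eb = 69
cf ^ bf = 70
dc ^ b4 = 68
34 ^ 51 = 65
a6 ^ d4 = 72
bf ^ 9f = 20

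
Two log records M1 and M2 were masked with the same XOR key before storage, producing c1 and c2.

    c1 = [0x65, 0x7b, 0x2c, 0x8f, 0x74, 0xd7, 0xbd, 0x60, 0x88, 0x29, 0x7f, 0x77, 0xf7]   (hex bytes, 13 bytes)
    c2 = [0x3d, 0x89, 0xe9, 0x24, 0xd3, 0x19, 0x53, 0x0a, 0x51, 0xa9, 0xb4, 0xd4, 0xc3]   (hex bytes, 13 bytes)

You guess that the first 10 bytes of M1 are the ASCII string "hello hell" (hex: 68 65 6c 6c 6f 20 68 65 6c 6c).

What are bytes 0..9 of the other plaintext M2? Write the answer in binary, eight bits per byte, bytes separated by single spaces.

First, c1 ⊕ c2 = (M1 ⊕ K) ⊕ (M2 ⊕ K) = M1 ⊕ M2, so the key drops out. Then M2 = (M1 ⊕ M2) ⊕ M1 over the first 10 bytes.
byte 0: (65 xor 3d) xor 68 = 58 xor 68 = 30
byte 1: (7b xor 89) xor 65 = f2 xor 65 = 97
byte 2: (2c xor e9) xor 6c = c5 xor 6c = a9
byte 3: (8f xor 24) xor 6c = ab xor 6c = c7
byte 4: (74 xor d3) xor 6f = a7 xor 6f = c8
byte 5: (d7 xor 19) xor 20 = ce xor 20 = ee
byte 6: (bd xor 53) xor 68 = ee xor 68 = 86
byte 7: (60 xor 0a) xor 65 = 6a xor 65 = 0f
byte 8: (88 xor 51) xor 6c = d9 xor 6c = b5
byte 9: (29 xor a9) xor 6c = 80 xor 6c = ec

00110000 10010111 10101001 11000111 11001000 11101110 10000110 00001111 10110101 11101100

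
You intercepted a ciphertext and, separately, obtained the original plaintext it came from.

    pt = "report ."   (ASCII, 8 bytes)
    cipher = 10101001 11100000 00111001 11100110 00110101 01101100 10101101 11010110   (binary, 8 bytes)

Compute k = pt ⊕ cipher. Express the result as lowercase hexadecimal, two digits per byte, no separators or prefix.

Since cipher = pt ⊕ k, XORing both sides with pt gives k = pt ⊕ cipher.
114 ⊕ 169 = 219
101 ⊕ 224 = 133
112 ⊕  57 =  73
111 ⊕ 230 = 137
114 ⊕  53 =  71
116 ⊕ 108 =  24
 32 ⊕ 173 = 141
 46 ⊕ 214 = 248

db85498947188df8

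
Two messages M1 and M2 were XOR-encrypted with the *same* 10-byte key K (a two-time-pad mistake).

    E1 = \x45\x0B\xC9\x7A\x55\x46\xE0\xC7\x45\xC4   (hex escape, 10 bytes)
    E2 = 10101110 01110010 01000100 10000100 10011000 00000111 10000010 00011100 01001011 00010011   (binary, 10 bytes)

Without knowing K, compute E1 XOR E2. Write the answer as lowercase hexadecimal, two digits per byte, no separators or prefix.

E1 ⊕ E2 = (M1 ⊕ K) ⊕ (M2 ⊕ K) = M1 ⊕ M2 — the shared key cancels under XOR.
byte 0: 45 XOR ae = eb
byte 1: 0b XOR 72 = 79
byte 2: c9 XOR 44 = 8d
byte 3: 7a XOR 84 = fe
byte 4: 55 XOR 98 = cd
byte 5: 46 XOR 07 = 41
byte 6: e0 XOR 82 = 62
byte 7: c7 XOR 1c = db
byte 8: 45 XOR 4b = 0e
byte 9: c4 XOR 13 = d7

eb798dfecd4162db0ed7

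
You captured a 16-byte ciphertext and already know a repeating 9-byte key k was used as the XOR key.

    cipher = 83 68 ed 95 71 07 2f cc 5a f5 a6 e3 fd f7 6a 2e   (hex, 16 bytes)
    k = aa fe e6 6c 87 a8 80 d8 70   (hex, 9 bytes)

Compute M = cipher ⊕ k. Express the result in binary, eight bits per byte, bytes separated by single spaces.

00101001 10010110 00001011 11111001 11110110 10101111 10101111 00010100 00101010 01011111 01011000 00000101 10010001 01110000 11000010 10101110

The 9-byte key repeats, so the effective keystream is aa fe e6 6c 87 a8 80 d8 70 aa fe e6 6c 87 a8 80.
byte 0: 131 xor 170 =  41
byte 1: 104 xor 254 = 150
byte 2: 237 xor 230 =  11
byte 3: 149 xor 108 = 249
byte 4: 113 xor 135 = 246
byte 5:   7 xor 168 = 175
byte 6:  47 xor 128 = 175
byte 7: 204 xor 216 =  20
byte 8:  90 xor 112 =  42
byte 9: 245 xor 170 =  95
byte 10: 166 xor 254 =  88
byte 11: 227 xor 230 =   5
byte 12: 253 xor 108 = 145
byte 13: 247 xor 135 = 112
byte 14: 106 xor 168 = 194
byte 15:  46 xor 128 = 174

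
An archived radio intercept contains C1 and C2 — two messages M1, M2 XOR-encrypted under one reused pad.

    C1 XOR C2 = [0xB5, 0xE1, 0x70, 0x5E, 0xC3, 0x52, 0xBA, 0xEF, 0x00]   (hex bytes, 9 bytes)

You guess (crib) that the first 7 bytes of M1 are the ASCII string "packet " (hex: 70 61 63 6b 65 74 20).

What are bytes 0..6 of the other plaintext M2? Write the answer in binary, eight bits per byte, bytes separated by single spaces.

11000101 10000000 00010011 00110101 10100110 00100110 10011010

Since C1 ⊕ C2 = M1 ⊕ M2, XORing with the guessed M1 bytes yields the corresponding M2 bytes: M2 = (C1 ⊕ C2) ⊕ M1.
b5 ^ 70 = c5
e1 ^ 61 = 80
70 ^ 63 = 13
5e ^ 6b = 35
c3 ^ 65 = a6
52 ^ 74 = 26
ba ^ 20 = 9a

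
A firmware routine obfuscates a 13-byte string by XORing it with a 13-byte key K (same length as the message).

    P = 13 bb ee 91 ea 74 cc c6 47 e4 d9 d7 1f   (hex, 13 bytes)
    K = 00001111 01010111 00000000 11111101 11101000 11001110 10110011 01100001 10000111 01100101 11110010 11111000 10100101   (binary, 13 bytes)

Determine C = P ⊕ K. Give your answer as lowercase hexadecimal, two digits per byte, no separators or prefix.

1cecee6c02ba7fa7c0812b2fba

XOR is its own inverse, so applying the key byte-wise gives the result directly.
13 XOR 0f = 1c
bb XOR 57 = ec
ee XOR 00 = ee
91 XOR fd = 6c
ea XOR e8 = 02
74 XOR ce = ba
cc XOR b3 = 7f
c6 XOR 61 = a7
47 XOR 87 = c0
e4 XOR 65 = 81
d9 XOR f2 = 2b
d7 XOR f8 = 2f
1f XOR a5 = ba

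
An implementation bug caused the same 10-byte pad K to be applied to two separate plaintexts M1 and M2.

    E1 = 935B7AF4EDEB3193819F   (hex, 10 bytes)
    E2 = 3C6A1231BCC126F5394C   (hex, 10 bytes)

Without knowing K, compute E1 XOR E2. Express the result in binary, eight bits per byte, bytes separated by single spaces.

E1 ⊕ E2 = (M1 ⊕ K) ⊕ (M2 ⊕ K) = M1 ⊕ M2 — the shared key cancels under XOR.
byte 0: 93 XOR 3c = af
byte 1: 5b XOR 6a = 31
byte 2: 7a XOR 12 = 68
byte 3: f4 XOR 31 = c5
byte 4: ed XOR bc = 51
byte 5: eb XOR c1 = 2a
byte 6: 31 XOR 26 = 17
byte 7: 93 XOR f5 = 66
byte 8: 81 XOR 39 = b8
byte 9: 9f XOR 4c = d3

10101111 00110001 01101000 11000101 01010001 00101010 00010111 01100110 10111000 11010011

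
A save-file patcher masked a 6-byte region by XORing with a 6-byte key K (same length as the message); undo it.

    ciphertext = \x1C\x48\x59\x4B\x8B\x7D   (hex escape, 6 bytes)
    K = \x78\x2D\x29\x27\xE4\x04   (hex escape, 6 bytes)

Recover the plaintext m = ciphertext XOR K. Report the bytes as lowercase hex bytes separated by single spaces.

byte 0: 1c XOR 78 = 64
byte 1: 48 XOR 2d = 65
byte 2: 59 XOR 29 = 70
byte 3: 4b XOR 27 = 6c
byte 4: 8b XOR e4 = 6f
byte 5: 7d XOR 04 = 79

64 65 70 6c 6f 79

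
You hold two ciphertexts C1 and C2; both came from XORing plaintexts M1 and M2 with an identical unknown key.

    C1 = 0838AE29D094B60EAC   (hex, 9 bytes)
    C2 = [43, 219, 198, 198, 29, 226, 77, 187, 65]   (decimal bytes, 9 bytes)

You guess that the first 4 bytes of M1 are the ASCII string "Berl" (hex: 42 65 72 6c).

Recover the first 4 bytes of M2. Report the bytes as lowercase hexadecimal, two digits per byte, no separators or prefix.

61861a83

First, C1 ⊕ C2 = (M1 ⊕ K) ⊕ (M2 ⊕ K) = M1 ⊕ M2, so the key drops out. Then M2 = (M1 ⊕ M2) ⊕ M1 over the first 4 bytes.
byte 0: (08 XOR 2b) XOR 42 = 23 XOR 42 = 61
byte 1: (38 XOR db) XOR 65 = e3 XOR 65 = 86
byte 2: (ae XOR c6) XOR 72 = 68 XOR 72 = 1a
byte 3: (29 XOR c6) XOR 6c = ef XOR 6c = 83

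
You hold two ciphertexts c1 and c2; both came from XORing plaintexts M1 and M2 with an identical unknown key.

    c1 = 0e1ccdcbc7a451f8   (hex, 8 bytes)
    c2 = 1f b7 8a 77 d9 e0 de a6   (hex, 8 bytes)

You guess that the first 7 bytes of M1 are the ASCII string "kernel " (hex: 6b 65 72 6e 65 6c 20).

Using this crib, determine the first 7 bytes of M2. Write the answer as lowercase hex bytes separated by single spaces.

First, c1 ⊕ c2 = (M1 ⊕ K) ⊕ (M2 ⊕ K) = M1 ⊕ M2, so the key drops out. Then M2 = (M1 ⊕ M2) ⊕ M1 over the first 7 bytes.
byte 0: (0e ⊕ 1f) ⊕ 6b = 11 ⊕ 6b = 7a
byte 1: (1c ⊕ b7) ⊕ 65 = ab ⊕ 65 = ce
byte 2: (cd ⊕ 8a) ⊕ 72 = 47 ⊕ 72 = 35
byte 3: (cb ⊕ 77) ⊕ 6e = bc ⊕ 6e = d2
byte 4: (c7 ⊕ d9) ⊕ 65 = 1e ⊕ 65 = 7b
byte 5: (a4 ⊕ e0) ⊕ 6c = 44 ⊕ 6c = 28
byte 6: (51 ⊕ de) ⊕ 20 = 8f ⊕ 20 = af

7a ce 35 d2 7b 28 af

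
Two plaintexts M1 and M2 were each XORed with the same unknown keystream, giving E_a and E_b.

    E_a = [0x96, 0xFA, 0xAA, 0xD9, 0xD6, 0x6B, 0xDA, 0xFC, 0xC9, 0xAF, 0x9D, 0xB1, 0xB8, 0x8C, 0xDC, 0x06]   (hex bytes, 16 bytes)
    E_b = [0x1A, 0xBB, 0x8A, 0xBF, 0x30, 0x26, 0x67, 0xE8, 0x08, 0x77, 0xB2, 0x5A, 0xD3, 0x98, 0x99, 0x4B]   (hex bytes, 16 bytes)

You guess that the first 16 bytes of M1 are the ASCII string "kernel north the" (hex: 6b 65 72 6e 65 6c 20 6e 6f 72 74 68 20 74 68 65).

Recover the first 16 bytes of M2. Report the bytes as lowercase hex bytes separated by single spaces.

First, E_a ⊕ E_b = (M1 ⊕ K) ⊕ (M2 ⊕ K) = M1 ⊕ M2, so the key drops out. Then M2 = (M1 ⊕ M2) ⊕ M1 over the first 16 bytes.
byte 0: (96 XOR 1a) XOR 6b = 8c XOR 6b = e7
byte 1: (fa XOR bb) XOR 65 = 41 XOR 65 = 24
byte 2: (aa XOR 8a) XOR 72 = 20 XOR 72 = 52
byte 3: (d9 XOR bf) XOR 6e = 66 XOR 6e = 08
byte 4: (d6 XOR 30) XOR 65 = e6 XOR 65 = 83
byte 5: (6b XOR 26) XOR 6c = 4d XOR 6c = 21
byte 6: (da XOR 67) XOR 20 = bd XOR 20 = 9d
byte 7: (fc XOR e8) XOR 6e = 14 XOR 6e = 7a
byte 8: (c9 XOR 08) XOR 6f = c1 XOR 6f = ae
byte 9: (af XOR 77) XOR 72 = d8 XOR 72 = aa
byte 10: (9d XOR b2) XOR 74 = 2f XOR 74 = 5b
byte 11: (b1 XOR 5a) XOR 68 = eb XOR 68 = 83
byte 12: (b8 XOR d3) XOR 20 = 6b XOR 20 = 4b
byte 13: (8c XOR 98) XOR 74 = 14 XOR 74 = 60
byte 14: (dc XOR 99) XOR 68 = 45 XOR 68 = 2d
byte 15: (06 XOR 4b) XOR 65 = 4d XOR 65 = 28

e7 24 52 08 83 21 9d 7a ae aa 5b 83 4b 60 2d 28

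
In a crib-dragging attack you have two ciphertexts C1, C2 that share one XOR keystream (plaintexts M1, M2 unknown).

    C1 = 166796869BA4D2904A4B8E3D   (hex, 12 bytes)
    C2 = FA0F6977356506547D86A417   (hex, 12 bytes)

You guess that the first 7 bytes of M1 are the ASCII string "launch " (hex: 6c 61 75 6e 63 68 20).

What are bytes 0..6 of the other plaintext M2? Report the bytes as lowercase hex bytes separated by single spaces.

First, C1 ⊕ C2 = (M1 ⊕ K) ⊕ (M2 ⊕ K) = M1 ⊕ M2, so the key drops out. Then M2 = (M1 ⊕ M2) ⊕ M1 over the first 7 bytes.
byte 0: (16 ⊕ fa) ⊕ 6c = ec ⊕ 6c = 80
byte 1: (67 ⊕ 0f) ⊕ 61 = 68 ⊕ 61 = 09
byte 2: (96 ⊕ 69) ⊕ 75 = ff ⊕ 75 = 8a
byte 3: (86 ⊕ 77) ⊕ 6e = f1 ⊕ 6e = 9f
byte 4: (9b ⊕ 35) ⊕ 63 = ae ⊕ 63 = cd
byte 5: (a4 ⊕ 65) ⊕ 68 = c1 ⊕ 68 = a9
byte 6: (d2 ⊕ 06) ⊕ 20 = d4 ⊕ 20 = f4

80 09 8a 9f cd a9 f4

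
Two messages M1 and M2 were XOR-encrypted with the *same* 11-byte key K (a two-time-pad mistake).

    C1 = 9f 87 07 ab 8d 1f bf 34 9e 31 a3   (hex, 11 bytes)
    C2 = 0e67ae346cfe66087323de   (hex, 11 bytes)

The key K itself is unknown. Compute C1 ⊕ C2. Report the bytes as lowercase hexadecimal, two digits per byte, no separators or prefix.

C1 ⊕ C2 = (M1 ⊕ K) ⊕ (M2 ⊕ K) = M1 ⊕ M2 — the shared key cancels under XOR.
byte 0: 10011111 XOR 00001110 = 10010001
byte 1: 10000111 XOR 01100111 = 11100000
byte 2: 00000111 XOR 10101110 = 10101001
byte 3: 10101011 XOR 00110100 = 10011111
byte 4: 10001101 XOR 01101100 = 11100001
byte 5: 00011111 XOR 11111110 = 11100001
byte 6: 10111111 XOR 01100110 = 11011001
byte 7: 00110100 XOR 00001000 = 00111100
byte 8: 10011110 XOR 01110011 = 11101101
byte 9: 00110001 XOR 00100011 = 00010010
byte 10: 10100011 XOR 11011110 = 01111101

91e0a99fe1e1d93ced127d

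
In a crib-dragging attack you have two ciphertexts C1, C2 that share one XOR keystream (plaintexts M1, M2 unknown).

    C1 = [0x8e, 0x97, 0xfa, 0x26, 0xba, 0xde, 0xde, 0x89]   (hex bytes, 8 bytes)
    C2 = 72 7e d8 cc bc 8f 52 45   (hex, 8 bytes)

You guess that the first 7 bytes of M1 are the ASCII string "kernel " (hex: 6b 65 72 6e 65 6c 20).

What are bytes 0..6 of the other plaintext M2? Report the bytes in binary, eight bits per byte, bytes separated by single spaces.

First, C1 ⊕ C2 = (M1 ⊕ K) ⊕ (M2 ⊕ K) = M1 ⊕ M2, so the key drops out. Then M2 = (M1 ⊕ M2) ⊕ M1 over the first 7 bytes.
byte 0: (8e ^ 72) ^ 6b = fc ^ 6b = 97
byte 1: (97 ^ 7e) ^ 65 = e9 ^ 65 = 8c
byte 2: (fa ^ d8) ^ 72 = 22 ^ 72 = 50
byte 3: (26 ^ cc) ^ 6e = ea ^ 6e = 84
byte 4: (ba ^ bc) ^ 65 = 06 ^ 65 = 63
byte 5: (de ^ 8f) ^ 6c = 51 ^ 6c = 3d
byte 6: (de ^ 52) ^ 20 = 8c ^ 20 = ac

10010111 10001100 01010000 10000100 01100011 00111101 10101100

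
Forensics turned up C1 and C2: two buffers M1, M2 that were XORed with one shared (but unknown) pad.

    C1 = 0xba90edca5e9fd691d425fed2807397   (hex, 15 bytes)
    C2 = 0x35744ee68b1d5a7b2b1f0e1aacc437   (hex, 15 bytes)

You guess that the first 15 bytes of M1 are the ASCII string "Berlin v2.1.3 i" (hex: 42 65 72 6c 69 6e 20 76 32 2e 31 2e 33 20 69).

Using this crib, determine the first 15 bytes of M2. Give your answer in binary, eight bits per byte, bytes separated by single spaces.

11001101 10000001 11010001 01000000 10111100 11101100 10101100 10011100 11001101 00010100 11000001 11100110 00011111 10010111 11001001

First, C1 ⊕ C2 = (M1 ⊕ K) ⊕ (M2 ⊕ K) = M1 ⊕ M2, so the key drops out. Then M2 = (M1 ⊕ M2) ⊕ M1 over the first 15 bytes.
byte 0: (ba ^ 35) ^ 42 = 8f ^ 42 = cd
byte 1: (90 ^ 74) ^ 65 = e4 ^ 65 = 81
byte 2: (ed ^ 4e) ^ 72 = a3 ^ 72 = d1
byte 3: (ca ^ e6) ^ 6c = 2c ^ 6c = 40
byte 4: (5e ^ 8b) ^ 69 = d5 ^ 69 = bc
byte 5: (9f ^ 1d) ^ 6e = 82 ^ 6e = ec
byte 6: (d6 ^ 5a) ^ 20 = 8c ^ 20 = ac
byte 7: (91 ^ 7b) ^ 76 = ea ^ 76 = 9c
byte 8: (d4 ^ 2b) ^ 32 = ff ^ 32 = cd
byte 9: (25 ^ 1f) ^ 2e = 3a ^ 2e = 14
byte 10: (fe ^ 0e) ^ 31 = f0 ^ 31 = c1
byte 11: (d2 ^ 1a) ^ 2e = c8 ^ 2e = e6
byte 12: (80 ^ ac) ^ 33 = 2c ^ 33 = 1f
byte 13: (73 ^ c4) ^ 20 = b7 ^ 20 = 97
byte 14: (97 ^ 37) ^ 69 = a0 ^ 69 = c9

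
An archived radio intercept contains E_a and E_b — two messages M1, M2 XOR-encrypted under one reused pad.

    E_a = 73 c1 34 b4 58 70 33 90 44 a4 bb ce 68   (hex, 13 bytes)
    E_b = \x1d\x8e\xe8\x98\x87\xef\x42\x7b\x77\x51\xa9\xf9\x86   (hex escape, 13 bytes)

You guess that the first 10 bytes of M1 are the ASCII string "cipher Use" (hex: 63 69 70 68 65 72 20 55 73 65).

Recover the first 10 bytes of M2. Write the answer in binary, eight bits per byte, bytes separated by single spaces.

00001101 00100110 10101100 01000100 10111010 11101101 01010001 10111110 01000000 10010000

First, E_a ⊕ E_b = (M1 ⊕ K) ⊕ (M2 ⊕ K) = M1 ⊕ M2, so the key drops out. Then M2 = (M1 ⊕ M2) ⊕ M1 over the first 10 bytes.
byte 0: (73 ^ 1d) ^ 63 = 6e ^ 63 = 0d
byte 1: (c1 ^ 8e) ^ 69 = 4f ^ 69 = 26
byte 2: (34 ^ e8) ^ 70 = dc ^ 70 = ac
byte 3: (b4 ^ 98) ^ 68 = 2c ^ 68 = 44
byte 4: (58 ^ 87) ^ 65 = df ^ 65 = ba
byte 5: (70 ^ ef) ^ 72 = 9f ^ 72 = ed
byte 6: (33 ^ 42) ^ 20 = 71 ^ 20 = 51
byte 7: (90 ^ 7b) ^ 55 = eb ^ 55 = be
byte 8: (44 ^ 77) ^ 73 = 33 ^ 73 = 40
byte 9: (a4 ^ 51) ^ 65 = f5 ^ 65 = 90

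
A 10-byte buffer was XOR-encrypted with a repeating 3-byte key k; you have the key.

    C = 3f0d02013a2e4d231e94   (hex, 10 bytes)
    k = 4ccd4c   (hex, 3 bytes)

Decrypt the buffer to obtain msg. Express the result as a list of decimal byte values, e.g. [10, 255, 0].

The 3-byte key repeats, so the effective keystream is 4c cd 4c 4c cd 4c 4c cd 4c 4c.
byte 0: 3f ⊕ 4c = 73
byte 1: 0d ⊕ cd = c0
byte 2: 02 ⊕ 4c = 4e
byte 3: 01 ⊕ 4c = 4d
byte 4: 3a ⊕ cd = f7
byte 5: 2e ⊕ 4c = 62
byte 6: 4d ⊕ 4c = 01
byte 7: 23 ⊕ cd = ee
byte 8: 1e ⊕ 4c = 52
byte 9: 94 ⊕ 4c = d8

[115, 192, 78, 77, 247, 98, 1, 238, 82, 216]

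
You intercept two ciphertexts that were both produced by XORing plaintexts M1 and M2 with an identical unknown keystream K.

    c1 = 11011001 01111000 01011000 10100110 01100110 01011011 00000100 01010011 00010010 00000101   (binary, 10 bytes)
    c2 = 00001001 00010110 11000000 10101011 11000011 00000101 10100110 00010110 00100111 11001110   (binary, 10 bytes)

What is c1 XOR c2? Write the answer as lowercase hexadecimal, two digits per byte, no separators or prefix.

d06e980da55ea24535cb

c1 ⊕ c2 = (M1 ⊕ K) ⊕ (M2 ⊕ K) = M1 ⊕ M2 — the shared key cancels under XOR.
d9 xor 09 = d0
78 xor 16 = 6e
58 xor c0 = 98
a6 xor ab = 0d
66 xor c3 = a5
5b xor 05 = 5e
04 xor a6 = a2
53 xor 16 = 45
12 xor 27 = 35
05 xor ce = cb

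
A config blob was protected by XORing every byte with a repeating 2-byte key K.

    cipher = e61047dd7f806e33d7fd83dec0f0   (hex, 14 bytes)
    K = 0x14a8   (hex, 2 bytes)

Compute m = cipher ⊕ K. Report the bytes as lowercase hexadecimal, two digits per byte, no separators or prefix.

f2b853756b287a9bc3559776d458

The 2-byte key repeats, so the effective keystream is 14 a8 14 a8 14 a8 14 a8 14 a8 14 a8 14 a8.
byte 0: 11100110 ^ 00010100 = 11110010
byte 1: 00010000 ^ 10101000 = 10111000
byte 2: 01000111 ^ 00010100 = 01010011
byte 3: 11011101 ^ 10101000 = 01110101
byte 4: 01111111 ^ 00010100 = 01101011
byte 5: 10000000 ^ 10101000 = 00101000
byte 6: 01101110 ^ 00010100 = 01111010
byte 7: 00110011 ^ 10101000 = 10011011
byte 8: 11010111 ^ 00010100 = 11000011
byte 9: 11111101 ^ 10101000 = 01010101
byte 10: 10000011 ^ 00010100 = 10010111
byte 11: 11011110 ^ 10101000 = 01110110
byte 12: 11000000 ^ 00010100 = 11010100
byte 13: 11110000 ^ 10101000 = 01011000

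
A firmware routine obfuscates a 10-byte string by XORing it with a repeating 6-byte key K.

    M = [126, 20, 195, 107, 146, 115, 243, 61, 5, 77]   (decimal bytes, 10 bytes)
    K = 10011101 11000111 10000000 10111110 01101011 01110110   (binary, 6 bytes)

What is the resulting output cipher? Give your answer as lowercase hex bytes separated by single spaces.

e3 d3 43 d5 f9 05 6e fa 85 f3

The 6-byte key repeats, so the effective keystream is 9d c7 80 be 6b 76 9d c7 80 be.
byte 0: 7e xor 9d = e3
byte 1: 14 xor c7 = d3
byte 2: c3 xor 80 = 43
byte 3: 6b xor be = d5
byte 4: 92 xor 6b = f9
byte 5: 73 xor 76 = 05
byte 6: f3 xor 9d = 6e
byte 7: 3d xor c7 = fa
byte 8: 05 xor 80 = 85
byte 9: 4d xor be = f3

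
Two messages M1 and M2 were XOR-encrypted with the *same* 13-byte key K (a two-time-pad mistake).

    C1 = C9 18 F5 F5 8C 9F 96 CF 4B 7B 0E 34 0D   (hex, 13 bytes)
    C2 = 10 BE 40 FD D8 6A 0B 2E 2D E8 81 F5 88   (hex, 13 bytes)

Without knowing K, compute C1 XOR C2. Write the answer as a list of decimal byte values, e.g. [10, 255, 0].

C1 ⊕ C2 = (M1 ⊕ K) ⊕ (M2 ⊕ K) = M1 ⊕ M2 — the shared key cancels under XOR.
c9 ⊕ 10 = d9
18 ⊕ be = a6
f5 ⊕ 40 = b5
f5 ⊕ fd = 08
8c ⊕ d8 = 54
9f ⊕ 6a = f5
96 ⊕ 0b = 9d
cf ⊕ 2e = e1
4b ⊕ 2d = 66
7b ⊕ e8 = 93
0e ⊕ 81 = 8f
34 ⊕ f5 = c1
0d ⊕ 88 = 85

[217, 166, 181, 8, 84, 245, 157, 225, 102, 147, 143, 193, 133]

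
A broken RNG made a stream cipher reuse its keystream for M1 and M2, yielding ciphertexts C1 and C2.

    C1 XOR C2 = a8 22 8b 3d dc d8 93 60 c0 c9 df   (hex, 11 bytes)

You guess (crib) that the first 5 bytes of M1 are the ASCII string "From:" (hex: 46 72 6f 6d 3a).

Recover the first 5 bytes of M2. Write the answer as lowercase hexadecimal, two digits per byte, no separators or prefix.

ee50e450e6

Since C1 ⊕ C2 = M1 ⊕ M2, XORing with the guessed M1 bytes yields the corresponding M2 bytes: M2 = (C1 ⊕ C2) ⊕ M1.
168 xor  70 = 238
 34 xor 114 =  80
139 xor 111 = 228
 61 xor 109 =  80
220 xor  58 = 230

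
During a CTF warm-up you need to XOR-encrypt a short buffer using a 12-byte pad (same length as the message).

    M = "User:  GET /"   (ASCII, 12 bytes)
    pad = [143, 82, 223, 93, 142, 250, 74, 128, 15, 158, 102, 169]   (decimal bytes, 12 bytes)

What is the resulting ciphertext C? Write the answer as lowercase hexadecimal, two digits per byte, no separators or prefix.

01010101 ^ 10001111 = 11011010
01110011 ^ 01010010 = 00100001
01100101 ^ 11011111 = 10111010
01110010 ^ 01011101 = 00101111
00111010 ^ 10001110 = 10110100
00100000 ^ 11111010 = 11011010
00100000 ^ 01001010 = 01101010
01000111 ^ 10000000 = 11000111
01000101 ^ 00001111 = 01001010
01010100 ^ 10011110 = 11001010
00100000 ^ 01100110 = 01000110
00101111 ^ 10101001 = 10000110

da21ba2fb4da6ac74aca4686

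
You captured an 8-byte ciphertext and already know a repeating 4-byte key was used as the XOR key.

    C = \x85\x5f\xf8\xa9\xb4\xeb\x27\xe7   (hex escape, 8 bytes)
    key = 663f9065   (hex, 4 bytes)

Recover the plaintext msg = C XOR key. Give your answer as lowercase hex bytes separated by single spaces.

e3 60 68 cc d2 d4 b7 82

The 4-byte key repeats, so the effective keystream is 66 3f 90 65 66 3f 90 65.
byte 0: 85 ⊕ 66 = e3
byte 1: 5f ⊕ 3f = 60
byte 2: f8 ⊕ 90 = 68
byte 3: a9 ⊕ 65 = cc
byte 4: b4 ⊕ 66 = d2
byte 5: eb ⊕ 3f = d4
byte 6: 27 ⊕ 90 = b7
byte 7: e7 ⊕ 65 = 82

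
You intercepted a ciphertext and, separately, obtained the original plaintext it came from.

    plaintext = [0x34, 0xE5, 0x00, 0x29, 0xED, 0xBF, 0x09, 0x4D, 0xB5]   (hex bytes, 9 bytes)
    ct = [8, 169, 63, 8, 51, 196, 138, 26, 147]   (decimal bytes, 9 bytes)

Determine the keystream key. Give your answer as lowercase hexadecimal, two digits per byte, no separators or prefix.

Since ct = plaintext ⊕ key, XORing both sides with plaintext gives key = plaintext ⊕ ct.
 52 XOR   8 =  60
229 XOR 169 =  76
  0 XOR  63 =  63
 41 XOR   8 =  33
237 XOR  51 = 222
191 XOR 196 = 123
  9 XOR 138 = 131
 77 XOR  26 =  87
181 XOR 147 =  38

3c4c3f21de7b835726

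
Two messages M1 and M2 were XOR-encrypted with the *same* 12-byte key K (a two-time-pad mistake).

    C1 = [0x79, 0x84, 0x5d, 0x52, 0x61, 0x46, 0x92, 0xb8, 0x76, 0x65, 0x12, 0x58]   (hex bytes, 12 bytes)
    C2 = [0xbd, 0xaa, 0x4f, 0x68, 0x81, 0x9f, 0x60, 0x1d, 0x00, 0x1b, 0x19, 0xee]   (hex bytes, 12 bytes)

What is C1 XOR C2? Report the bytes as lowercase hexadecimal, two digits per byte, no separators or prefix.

c42e123ae0d9f2a5767e0bb6

C1 ⊕ C2 = (M1 ⊕ K) ⊕ (M2 ⊕ K) = M1 ⊕ M2 — the shared key cancels under XOR.
byte 0: 01111001 xor 10111101 = 11000100
byte 1: 10000100 xor 10101010 = 00101110
byte 2: 01011101 xor 01001111 = 00010010
byte 3: 01010010 xor 01101000 = 00111010
byte 4: 01100001 xor 10000001 = 11100000
byte 5: 01000110 xor 10011111 = 11011001
byte 6: 10010010 xor 01100000 = 11110010
byte 7: 10111000 xor 00011101 = 10100101
byte 8: 01110110 xor 00000000 = 01110110
byte 9: 01100101 xor 00011011 = 01111110
byte 10: 00010010 xor 00011001 = 00001011
byte 11: 01011000 xor 11101110 = 10110110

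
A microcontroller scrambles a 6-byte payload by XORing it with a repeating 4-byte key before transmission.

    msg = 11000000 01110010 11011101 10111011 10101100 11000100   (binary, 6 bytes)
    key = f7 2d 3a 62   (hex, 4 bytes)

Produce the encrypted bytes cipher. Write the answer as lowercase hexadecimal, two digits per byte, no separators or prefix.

375fe7d95be9

The 4-byte key repeats, so the effective keystream is f7 2d 3a 62 f7 2d.
byte 0: 192 XOR 247 =  55
byte 1: 114 XOR  45 =  95
byte 2: 221 XOR  58 = 231
byte 3: 187 XOR  98 = 217
byte 4: 172 XOR 247 =  91
byte 5: 196 XOR  45 = 233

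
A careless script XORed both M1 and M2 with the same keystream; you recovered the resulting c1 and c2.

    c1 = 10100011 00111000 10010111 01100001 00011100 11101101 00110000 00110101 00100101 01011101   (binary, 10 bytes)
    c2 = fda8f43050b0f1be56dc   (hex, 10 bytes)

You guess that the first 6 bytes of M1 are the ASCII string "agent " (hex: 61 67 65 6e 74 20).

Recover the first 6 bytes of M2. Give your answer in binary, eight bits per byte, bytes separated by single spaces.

00111111 11110111 00000110 00111111 00111000 01111101

First, c1 ⊕ c2 = (M1 ⊕ K) ⊕ (M2 ⊕ K) = M1 ⊕ M2, so the key drops out. Then M2 = (M1 ⊕ M2) ⊕ M1 over the first 6 bytes.
byte 0: (a3 ^ fd) ^ 61 = 5e ^ 61 = 3f
byte 1: (38 ^ a8) ^ 67 = 90 ^ 67 = f7
byte 2: (97 ^ f4) ^ 65 = 63 ^ 65 = 06
byte 3: (61 ^ 30) ^ 6e = 51 ^ 6e = 3f
byte 4: (1c ^ 50) ^ 74 = 4c ^ 74 = 38
byte 5: (ed ^ b0) ^ 20 = 5d ^ 20 = 7d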